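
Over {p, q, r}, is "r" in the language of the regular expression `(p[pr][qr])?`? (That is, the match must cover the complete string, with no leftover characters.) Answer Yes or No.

No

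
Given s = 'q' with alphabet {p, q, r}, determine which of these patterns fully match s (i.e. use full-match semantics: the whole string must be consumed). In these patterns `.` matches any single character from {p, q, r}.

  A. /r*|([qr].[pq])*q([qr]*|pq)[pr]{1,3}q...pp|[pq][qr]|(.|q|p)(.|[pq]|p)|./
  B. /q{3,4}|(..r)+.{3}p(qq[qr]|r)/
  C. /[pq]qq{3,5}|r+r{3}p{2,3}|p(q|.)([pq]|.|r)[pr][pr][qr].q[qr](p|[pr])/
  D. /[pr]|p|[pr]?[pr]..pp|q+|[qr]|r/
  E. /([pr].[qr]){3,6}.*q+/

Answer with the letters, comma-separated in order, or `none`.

A → match
B → no match
C → no match
D → match
E → no match

A, D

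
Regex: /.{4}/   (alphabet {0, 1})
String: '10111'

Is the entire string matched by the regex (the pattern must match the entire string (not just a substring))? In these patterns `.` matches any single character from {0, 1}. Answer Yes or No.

No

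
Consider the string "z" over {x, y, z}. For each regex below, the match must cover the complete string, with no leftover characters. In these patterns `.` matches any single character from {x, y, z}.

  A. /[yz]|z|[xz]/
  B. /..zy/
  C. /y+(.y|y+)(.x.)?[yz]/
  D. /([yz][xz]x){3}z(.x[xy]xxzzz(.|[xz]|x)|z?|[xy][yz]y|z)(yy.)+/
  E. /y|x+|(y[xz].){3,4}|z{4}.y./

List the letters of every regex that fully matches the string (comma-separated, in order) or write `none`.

A

A → match
B → no match — must end with "zy"
C → no match — must start with "y"
D → no match
E → no match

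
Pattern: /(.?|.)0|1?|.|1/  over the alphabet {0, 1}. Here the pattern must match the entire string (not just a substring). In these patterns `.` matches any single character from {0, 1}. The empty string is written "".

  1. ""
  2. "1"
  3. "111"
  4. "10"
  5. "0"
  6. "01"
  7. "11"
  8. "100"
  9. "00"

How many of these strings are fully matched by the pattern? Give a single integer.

5

1. "" → match
2. "1" → match
3. "111" → no match
4. "10" → match
5. "0" → match
6. "01" → no match
7. "11" → no match
8. "100" → no match
9. "00" → match
Total matched: 5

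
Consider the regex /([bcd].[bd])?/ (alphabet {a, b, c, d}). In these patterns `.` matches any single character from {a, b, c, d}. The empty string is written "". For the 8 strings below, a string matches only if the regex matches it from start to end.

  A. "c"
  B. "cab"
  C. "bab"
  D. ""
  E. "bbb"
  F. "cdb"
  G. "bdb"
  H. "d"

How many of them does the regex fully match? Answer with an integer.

A. "c" → no match
B. "cab" → match
C. "bab" → match
D. "" → match
E. "bbb" → match
F. "cdb" → match
G. "bdb" → match
H. "d" → no match
Total matched: 6

6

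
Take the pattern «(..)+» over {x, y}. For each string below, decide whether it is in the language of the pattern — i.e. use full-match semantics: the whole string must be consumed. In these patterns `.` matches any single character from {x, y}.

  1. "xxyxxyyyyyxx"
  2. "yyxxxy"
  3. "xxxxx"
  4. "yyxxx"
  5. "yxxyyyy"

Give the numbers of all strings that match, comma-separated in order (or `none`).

1 → match
2 → match
3 → no match
4 → no match
5 → no match

1, 2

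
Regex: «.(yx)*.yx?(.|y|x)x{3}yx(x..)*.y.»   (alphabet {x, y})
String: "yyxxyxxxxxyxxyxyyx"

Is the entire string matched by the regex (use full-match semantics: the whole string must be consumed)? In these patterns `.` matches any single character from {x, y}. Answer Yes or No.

Yes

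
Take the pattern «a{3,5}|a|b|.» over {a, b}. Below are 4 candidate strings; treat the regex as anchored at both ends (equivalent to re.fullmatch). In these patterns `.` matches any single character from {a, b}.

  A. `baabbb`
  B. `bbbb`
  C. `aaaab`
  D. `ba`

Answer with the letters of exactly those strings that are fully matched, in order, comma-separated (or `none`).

A → no match
B → no match
C → no match
D → no match

none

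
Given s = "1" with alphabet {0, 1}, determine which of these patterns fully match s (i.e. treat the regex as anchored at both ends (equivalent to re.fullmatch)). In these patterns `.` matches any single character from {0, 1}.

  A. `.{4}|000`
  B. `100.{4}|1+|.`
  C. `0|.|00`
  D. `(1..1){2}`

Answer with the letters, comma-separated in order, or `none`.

B, C

A → no match
B → match
C → match
D → no match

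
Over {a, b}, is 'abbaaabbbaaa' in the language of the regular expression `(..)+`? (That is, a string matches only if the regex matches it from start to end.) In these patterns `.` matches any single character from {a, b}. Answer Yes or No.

Yes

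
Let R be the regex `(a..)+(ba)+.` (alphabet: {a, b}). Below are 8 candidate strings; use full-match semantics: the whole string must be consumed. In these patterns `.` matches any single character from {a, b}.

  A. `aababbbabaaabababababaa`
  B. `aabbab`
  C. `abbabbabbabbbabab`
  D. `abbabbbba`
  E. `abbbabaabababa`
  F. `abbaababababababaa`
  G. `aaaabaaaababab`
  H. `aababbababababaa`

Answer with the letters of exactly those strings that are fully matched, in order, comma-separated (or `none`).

B, C, F, G, H

A → no match
B → match
C → match
D → no match
E → no match
F → match
G → match
H → match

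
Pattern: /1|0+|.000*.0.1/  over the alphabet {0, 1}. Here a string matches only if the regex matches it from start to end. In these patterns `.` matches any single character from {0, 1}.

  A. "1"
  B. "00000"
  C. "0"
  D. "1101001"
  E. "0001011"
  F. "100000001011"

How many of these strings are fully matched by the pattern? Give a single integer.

5

A → match
B → match
C → match
D → no match
E → match
F → match
Total matched: 5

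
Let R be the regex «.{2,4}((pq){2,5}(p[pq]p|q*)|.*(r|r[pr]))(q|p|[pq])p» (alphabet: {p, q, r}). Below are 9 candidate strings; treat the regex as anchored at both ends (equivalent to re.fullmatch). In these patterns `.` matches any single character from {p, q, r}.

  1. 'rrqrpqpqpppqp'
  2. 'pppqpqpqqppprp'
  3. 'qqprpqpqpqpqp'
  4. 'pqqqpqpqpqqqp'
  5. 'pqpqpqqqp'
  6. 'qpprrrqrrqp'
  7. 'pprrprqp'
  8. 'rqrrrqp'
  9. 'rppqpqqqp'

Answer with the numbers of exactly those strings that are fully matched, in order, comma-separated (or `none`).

1, 3, 4, 5, 6, 7, 8, 9

1 → match
2 → no match
3 → match
4 → match
5 → match
6 → match
7 → match
8 → match
9 → match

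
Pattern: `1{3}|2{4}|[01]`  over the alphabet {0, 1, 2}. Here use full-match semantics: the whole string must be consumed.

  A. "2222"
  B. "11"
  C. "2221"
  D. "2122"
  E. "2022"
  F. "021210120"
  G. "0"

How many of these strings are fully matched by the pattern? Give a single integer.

2

A → match
B → no match
C → no match
D → no match
E → no match
F → no match
G → match
Total matched: 2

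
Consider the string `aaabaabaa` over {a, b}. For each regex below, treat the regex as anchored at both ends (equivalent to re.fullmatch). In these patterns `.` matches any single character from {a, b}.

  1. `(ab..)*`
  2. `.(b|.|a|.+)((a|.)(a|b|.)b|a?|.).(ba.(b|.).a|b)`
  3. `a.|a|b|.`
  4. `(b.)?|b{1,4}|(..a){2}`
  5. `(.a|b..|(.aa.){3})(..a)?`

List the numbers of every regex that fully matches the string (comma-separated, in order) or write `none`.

1 → no match
2 → match
3 → no match
4 → no match
5 → no match

2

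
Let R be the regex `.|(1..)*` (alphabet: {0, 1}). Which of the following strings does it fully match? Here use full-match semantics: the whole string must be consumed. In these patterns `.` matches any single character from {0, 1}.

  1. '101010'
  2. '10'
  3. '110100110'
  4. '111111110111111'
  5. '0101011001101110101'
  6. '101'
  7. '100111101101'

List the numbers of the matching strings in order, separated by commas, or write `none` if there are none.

1 → no match
2 → no match
3 → match
4 → match
5 → no match
6 → match
7 → match

3, 4, 6, 7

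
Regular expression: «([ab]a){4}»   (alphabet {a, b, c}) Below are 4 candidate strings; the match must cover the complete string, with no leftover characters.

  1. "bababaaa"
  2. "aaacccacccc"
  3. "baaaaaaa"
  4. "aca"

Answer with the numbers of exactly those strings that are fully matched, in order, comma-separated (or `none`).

1, 3

1 → match
2 → no match — must end with "a"
3 → match
4 → no match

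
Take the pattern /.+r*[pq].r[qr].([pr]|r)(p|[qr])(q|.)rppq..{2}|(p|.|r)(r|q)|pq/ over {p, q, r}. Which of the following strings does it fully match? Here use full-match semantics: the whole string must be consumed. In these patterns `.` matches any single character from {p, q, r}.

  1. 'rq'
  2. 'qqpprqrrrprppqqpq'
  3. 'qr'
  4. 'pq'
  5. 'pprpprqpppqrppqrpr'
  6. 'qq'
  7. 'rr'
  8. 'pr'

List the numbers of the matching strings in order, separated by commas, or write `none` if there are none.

1 → match
2 → match
3 → match
4 → match
5 → match
6 → match
7 → match
8 → match

1, 2, 3, 4, 5, 6, 7, 8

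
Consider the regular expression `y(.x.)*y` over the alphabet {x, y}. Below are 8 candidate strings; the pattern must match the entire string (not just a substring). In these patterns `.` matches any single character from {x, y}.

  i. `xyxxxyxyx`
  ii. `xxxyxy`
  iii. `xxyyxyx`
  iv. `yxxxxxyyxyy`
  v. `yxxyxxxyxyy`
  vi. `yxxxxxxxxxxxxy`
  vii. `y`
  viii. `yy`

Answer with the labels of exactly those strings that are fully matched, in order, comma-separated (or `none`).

iv, v, vi, viii

i → no match — must start with `y`
ii → no match — must start with `y`
iii → no match — must start with `y`
iv → match
v → match
vi → match
vii → no match
viii → match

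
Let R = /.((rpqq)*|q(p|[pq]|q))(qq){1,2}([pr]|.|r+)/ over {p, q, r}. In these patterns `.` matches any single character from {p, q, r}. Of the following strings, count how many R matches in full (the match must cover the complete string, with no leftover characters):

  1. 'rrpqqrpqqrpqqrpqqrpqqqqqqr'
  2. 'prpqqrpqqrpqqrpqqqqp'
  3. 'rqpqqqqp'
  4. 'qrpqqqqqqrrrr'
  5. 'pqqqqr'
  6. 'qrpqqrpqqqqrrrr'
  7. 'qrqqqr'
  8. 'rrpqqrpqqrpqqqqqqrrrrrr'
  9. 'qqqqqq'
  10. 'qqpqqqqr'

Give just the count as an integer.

1 → match
2 → match
3 → match
4 → match
5 → match
6 → match
7 → no match
8 → match
9 → match
10 → match
Total matched: 9

9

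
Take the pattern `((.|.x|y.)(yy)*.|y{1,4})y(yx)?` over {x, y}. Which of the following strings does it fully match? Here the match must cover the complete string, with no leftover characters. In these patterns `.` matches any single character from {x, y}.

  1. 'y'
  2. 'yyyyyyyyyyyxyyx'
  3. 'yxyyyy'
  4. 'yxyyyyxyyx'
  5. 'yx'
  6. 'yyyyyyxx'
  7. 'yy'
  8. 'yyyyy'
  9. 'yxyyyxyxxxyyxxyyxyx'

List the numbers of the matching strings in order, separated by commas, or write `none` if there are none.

1 → no match
2 → match
3 → match
4 → match
5 → no match
6 → no match
7 → match
8 → match
9 → no match

2, 3, 4, 7, 8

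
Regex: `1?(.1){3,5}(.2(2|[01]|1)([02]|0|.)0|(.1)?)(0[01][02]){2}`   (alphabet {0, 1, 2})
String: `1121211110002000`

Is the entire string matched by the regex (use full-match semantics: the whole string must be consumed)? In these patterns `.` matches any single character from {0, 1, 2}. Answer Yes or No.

No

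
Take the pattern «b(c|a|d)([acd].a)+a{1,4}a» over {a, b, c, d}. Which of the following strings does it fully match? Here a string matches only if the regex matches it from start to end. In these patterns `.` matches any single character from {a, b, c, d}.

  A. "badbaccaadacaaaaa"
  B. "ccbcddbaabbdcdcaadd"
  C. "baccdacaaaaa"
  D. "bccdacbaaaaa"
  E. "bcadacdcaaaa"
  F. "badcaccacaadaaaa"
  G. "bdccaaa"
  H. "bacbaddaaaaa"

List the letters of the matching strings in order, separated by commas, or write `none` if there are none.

A → match
B → no match — must start with "b"
C. "baccdacaaaaa" → no match
D. "bccdacbaaaaa" → match
E. "bcadacdcaaaa" → no match
F → match
G. "bdccaaa" → match
H. "bacbaddaaaaa" → match

A, D, F, G, H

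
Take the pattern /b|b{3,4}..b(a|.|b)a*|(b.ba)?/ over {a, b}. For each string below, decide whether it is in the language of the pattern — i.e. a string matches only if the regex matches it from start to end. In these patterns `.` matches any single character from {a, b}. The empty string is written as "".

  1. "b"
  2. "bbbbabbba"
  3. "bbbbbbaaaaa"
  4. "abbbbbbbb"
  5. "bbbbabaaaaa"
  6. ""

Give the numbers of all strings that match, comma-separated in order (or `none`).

1, 2, 3, 5, 6

1. "b" → match
2. "bbbbabbba" → match
3. "bbbbbbaaaaa" → match
4. "abbbbbbbb" → no match
5. "bbbbabaaaaa" → match
6. "" → match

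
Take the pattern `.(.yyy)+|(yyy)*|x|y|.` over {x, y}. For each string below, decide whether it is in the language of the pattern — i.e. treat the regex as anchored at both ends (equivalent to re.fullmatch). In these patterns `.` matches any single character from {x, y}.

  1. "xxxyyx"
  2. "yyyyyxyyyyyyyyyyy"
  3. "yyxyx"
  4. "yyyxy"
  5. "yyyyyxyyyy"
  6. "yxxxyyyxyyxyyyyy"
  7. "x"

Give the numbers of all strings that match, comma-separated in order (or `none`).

1 → no match
2 → match
3 → no match
4 → no match
5 → no match
6 → no match
7 → match

2, 7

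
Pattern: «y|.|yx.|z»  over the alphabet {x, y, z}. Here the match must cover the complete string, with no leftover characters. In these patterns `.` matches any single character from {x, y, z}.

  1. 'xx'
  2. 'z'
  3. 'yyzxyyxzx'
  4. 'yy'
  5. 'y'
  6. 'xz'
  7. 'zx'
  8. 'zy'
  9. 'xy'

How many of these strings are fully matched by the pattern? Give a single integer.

2

1 → no match
2 → match
3 → no match
4 → no match
5 → match
6 → no match
7 → no match
8 → no match
9 → no match
Total matched: 2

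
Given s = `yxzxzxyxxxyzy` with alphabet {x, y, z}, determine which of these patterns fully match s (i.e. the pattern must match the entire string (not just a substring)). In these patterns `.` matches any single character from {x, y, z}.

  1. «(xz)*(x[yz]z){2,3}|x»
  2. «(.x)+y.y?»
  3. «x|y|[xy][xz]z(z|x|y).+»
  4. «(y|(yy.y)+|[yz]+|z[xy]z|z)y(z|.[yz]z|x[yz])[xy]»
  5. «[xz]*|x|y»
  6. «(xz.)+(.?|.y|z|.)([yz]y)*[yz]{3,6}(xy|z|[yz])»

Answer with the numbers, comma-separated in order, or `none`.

1 → no match
2 → match
3 → match
4 → no match
5 → no match
6 → no match — must start with `xz`

2, 3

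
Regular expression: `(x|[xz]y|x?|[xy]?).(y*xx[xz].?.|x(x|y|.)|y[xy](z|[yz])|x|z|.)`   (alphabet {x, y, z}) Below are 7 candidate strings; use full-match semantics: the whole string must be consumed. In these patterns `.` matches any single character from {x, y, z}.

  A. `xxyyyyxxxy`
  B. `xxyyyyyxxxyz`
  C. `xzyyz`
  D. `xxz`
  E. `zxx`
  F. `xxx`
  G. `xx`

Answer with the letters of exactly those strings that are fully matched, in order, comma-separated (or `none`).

A, B, C, D, E, F, G

A → match
B → match
C → match
D → match
E → match
F → match
G → match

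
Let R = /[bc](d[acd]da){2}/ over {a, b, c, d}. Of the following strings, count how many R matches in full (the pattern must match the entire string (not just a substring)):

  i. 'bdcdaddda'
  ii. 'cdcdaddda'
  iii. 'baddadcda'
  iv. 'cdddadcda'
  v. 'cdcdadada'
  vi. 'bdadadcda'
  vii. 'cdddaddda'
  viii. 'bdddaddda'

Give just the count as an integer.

i → match
ii → match
iii → no match
iv → match
v → match
vi → match
vii → match
viii → match
Total matched: 7

7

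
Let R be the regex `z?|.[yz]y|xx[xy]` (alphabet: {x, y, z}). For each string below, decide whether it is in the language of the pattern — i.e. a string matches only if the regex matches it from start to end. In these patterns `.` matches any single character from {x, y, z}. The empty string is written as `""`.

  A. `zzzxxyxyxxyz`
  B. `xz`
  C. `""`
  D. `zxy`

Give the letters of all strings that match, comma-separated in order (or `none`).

C

A → no match
B → no match
C → match
D → no match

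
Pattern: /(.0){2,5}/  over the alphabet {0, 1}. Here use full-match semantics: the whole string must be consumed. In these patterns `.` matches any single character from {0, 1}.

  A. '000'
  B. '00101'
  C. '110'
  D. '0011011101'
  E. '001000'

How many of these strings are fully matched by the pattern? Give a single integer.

A → no match
B → no match — must end with '0'
C → no match
D → no match — must end with '0'
E → match
Total matched: 1

1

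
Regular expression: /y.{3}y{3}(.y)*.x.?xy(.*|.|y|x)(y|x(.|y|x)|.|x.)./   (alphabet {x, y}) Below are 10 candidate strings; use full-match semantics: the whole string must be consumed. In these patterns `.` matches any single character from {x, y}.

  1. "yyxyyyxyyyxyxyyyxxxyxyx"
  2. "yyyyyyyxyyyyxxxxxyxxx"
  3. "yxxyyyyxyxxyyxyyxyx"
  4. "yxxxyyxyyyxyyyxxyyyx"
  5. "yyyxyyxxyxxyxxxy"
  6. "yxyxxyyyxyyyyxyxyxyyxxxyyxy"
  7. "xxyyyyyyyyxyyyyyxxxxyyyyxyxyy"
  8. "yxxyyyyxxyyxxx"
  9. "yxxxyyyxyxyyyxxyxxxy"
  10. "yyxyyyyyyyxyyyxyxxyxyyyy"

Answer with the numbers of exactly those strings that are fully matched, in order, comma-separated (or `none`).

none

1 → no match
2 → no match
3 → no match
4 → no match
5 → no match
6 → no match
7 → no match — must start with "y"
8 → no match
9 → no match
10 → no match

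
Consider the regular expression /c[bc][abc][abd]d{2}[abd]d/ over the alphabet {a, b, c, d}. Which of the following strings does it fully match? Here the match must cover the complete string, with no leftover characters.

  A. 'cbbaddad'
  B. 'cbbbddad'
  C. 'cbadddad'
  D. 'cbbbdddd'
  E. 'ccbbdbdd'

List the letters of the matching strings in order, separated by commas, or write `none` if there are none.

A, B, C, D

A → match
B → match
C → match
D → match
E → no match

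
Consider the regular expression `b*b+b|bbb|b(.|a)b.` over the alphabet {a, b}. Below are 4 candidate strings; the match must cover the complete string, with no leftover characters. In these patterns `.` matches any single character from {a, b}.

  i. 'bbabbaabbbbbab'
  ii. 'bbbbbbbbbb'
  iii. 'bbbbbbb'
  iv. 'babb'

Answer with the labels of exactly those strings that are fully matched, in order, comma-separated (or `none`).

ii, iii, iv

i → no match
ii. 'bbbbbbbbbb' → match
iii. 'bbbbbbb' → match
iv. 'babb' → match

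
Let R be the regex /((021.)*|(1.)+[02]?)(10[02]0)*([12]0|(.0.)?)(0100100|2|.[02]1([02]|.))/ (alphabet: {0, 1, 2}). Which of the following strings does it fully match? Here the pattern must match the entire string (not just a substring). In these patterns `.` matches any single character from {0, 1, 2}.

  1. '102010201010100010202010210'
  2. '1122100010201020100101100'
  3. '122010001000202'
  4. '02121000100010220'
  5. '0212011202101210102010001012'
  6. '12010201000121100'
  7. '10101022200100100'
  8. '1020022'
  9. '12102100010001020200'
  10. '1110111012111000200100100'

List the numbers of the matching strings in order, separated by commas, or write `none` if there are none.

1 → no match
2 → no match
3 → no match
4 → no match
5 → no match
6 → no match
7 → no match
8 → match
9 → no match
10 → match

8, 10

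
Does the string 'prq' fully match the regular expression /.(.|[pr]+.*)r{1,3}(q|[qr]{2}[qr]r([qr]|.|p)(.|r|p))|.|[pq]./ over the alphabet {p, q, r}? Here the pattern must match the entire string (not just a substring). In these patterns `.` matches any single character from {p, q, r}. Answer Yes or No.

No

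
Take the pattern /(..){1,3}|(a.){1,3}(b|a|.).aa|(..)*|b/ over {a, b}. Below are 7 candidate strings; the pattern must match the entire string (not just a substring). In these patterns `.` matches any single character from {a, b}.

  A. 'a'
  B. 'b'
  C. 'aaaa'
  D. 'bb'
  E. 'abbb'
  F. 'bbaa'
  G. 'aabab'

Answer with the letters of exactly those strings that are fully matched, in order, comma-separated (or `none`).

B, C, D, E, F

A → no match
B → match
C → match
D → match
E → match
F → match
G → no match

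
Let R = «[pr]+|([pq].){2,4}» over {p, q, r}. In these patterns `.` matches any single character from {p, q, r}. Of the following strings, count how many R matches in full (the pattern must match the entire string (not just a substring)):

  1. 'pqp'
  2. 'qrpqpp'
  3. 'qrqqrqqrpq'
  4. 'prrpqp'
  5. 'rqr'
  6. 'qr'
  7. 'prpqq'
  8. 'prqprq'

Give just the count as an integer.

1 → no match
2 → match
3 → no match
4 → no match
5 → no match
6 → no match
7 → no match
8 → no match
Total matched: 1

1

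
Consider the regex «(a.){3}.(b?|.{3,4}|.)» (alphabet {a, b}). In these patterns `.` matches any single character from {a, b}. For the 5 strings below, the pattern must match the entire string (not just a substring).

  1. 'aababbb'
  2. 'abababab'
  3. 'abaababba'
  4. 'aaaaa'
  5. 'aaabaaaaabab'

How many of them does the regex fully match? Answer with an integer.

1

1. 'aababbb' → no match
2. 'abababab' → match
3. 'abaababba' → no match
4. 'aaaaa' → no match
5. 'aaabaaaaabab' → no match
Total matched: 1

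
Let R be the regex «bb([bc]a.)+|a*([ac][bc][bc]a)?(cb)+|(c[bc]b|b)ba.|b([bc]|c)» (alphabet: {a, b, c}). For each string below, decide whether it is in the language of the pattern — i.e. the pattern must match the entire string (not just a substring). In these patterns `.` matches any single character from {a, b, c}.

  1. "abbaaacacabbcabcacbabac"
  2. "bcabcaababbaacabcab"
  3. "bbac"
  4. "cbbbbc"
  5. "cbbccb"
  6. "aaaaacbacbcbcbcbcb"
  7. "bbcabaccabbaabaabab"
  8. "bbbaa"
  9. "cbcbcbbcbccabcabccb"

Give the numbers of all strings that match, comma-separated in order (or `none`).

3, 6, 8

1 → no match
2 → no match
3 → match
4 → no match
5 → no match
6 → match
7 → no match
8 → match
9 → no match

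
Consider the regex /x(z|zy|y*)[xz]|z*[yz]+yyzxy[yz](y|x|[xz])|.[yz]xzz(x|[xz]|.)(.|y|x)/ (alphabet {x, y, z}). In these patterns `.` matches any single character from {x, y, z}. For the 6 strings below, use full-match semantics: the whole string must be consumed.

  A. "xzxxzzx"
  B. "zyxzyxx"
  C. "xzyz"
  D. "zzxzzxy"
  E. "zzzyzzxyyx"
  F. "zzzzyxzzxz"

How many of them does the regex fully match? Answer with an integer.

A. "xzxxzzx" → no match
B. "zyxzyxx" → no match
C. "xzyz" → match
D. "zzxzzxy" → match
E. "zzzyzzxyyx" → no match
F. "zzzzyxzzxz" → no match
Total matched: 2

2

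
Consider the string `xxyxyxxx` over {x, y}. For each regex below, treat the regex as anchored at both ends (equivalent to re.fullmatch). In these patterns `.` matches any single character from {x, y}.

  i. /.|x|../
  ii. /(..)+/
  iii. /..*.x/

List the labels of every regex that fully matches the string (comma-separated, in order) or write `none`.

ii, iii

i → no match
ii → match
iii → match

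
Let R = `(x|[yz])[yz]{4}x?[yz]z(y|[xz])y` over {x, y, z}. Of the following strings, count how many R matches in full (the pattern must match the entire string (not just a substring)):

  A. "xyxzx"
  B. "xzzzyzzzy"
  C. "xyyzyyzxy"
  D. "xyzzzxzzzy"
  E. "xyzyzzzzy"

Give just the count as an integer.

4

A → no match — must end with "y"
B → match
C → match
D → match
E → match
Total matched: 4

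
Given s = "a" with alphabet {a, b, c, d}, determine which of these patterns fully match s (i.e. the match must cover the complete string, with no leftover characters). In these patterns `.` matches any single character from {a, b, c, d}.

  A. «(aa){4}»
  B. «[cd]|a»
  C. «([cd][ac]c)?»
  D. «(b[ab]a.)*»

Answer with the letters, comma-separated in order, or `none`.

B

A → no match — must start with "aa"
B → match
C → no match
D → no match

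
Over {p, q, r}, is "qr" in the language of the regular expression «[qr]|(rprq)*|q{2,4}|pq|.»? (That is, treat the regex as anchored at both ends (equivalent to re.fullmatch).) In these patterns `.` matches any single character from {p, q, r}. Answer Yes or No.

No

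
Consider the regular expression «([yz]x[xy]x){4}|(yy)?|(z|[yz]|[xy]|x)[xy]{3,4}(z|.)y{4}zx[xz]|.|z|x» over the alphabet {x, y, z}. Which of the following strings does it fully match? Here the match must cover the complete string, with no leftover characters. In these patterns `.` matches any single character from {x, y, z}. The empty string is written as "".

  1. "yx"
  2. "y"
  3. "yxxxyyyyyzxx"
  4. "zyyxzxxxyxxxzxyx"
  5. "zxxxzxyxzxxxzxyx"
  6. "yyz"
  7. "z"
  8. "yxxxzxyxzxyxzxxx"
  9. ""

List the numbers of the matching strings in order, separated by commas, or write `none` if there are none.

1 → no match
2 → match
3 → match
4 → no match
5 → match
6 → no match
7 → match
8 → match
9 → match

2, 3, 5, 7, 8, 9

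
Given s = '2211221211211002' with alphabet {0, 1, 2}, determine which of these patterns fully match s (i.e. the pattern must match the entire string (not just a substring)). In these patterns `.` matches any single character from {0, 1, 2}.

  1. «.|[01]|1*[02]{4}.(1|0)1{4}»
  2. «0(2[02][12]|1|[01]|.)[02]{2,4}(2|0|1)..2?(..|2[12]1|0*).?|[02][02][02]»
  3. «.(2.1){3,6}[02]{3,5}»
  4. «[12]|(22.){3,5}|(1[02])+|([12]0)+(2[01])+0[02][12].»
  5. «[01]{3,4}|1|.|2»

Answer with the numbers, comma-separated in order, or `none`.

1 → no match
2 → no match
3 → match
4 → no match
5 → no match

3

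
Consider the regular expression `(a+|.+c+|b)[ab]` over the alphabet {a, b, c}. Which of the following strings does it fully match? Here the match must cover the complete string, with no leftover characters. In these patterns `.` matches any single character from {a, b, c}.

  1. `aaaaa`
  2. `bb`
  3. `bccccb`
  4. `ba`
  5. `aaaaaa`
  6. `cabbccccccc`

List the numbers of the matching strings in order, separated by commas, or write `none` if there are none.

1, 2, 3, 4, 5

1 → match
2 → match
3 → match
4 → match
5 → match
6 → no match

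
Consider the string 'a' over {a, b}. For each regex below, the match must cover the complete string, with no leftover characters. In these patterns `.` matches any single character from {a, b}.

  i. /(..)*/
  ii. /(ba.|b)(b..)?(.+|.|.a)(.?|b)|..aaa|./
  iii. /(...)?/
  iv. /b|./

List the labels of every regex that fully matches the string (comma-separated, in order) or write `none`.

i → no match
ii → match
iii → no match
iv → match

ii, iv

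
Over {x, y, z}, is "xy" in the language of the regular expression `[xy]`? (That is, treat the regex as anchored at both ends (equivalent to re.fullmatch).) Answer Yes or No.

No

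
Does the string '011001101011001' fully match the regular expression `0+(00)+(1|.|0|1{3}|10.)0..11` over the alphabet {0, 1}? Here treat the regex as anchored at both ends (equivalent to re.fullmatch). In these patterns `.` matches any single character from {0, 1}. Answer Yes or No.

No

Every match must end with '11', but '011001101011001' does not.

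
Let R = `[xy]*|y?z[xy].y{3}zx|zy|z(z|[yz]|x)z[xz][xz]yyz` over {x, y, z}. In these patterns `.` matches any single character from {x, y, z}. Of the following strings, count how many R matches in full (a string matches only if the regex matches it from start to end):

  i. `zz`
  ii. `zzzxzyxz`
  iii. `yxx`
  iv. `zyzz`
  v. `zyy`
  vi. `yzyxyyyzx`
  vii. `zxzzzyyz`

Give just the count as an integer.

3

i → no match
ii → no match
iii → match
iv → no match
v → no match
vi → match
vii → match
Total matched: 3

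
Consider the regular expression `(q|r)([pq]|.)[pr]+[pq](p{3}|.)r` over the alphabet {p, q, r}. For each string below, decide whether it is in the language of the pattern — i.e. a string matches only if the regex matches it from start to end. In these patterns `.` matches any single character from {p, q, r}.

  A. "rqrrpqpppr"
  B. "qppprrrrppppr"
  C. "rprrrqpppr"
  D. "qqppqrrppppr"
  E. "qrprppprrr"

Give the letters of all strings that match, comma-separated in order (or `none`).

A → match
B → match
C → match
D → no match
E → no match

A, B, C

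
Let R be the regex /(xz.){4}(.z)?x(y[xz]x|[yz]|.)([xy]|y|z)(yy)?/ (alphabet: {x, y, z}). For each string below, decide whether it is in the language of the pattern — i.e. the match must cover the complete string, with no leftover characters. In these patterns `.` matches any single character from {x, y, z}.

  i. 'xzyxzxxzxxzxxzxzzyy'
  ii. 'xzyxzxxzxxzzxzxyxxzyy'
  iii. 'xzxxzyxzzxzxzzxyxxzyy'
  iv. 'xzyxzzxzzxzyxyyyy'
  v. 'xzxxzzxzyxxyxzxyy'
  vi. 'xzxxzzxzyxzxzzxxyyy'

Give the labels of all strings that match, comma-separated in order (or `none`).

i, ii, iii, iv, vi

i → match
ii → match
iii → match
iv → match
v → no match
vi → match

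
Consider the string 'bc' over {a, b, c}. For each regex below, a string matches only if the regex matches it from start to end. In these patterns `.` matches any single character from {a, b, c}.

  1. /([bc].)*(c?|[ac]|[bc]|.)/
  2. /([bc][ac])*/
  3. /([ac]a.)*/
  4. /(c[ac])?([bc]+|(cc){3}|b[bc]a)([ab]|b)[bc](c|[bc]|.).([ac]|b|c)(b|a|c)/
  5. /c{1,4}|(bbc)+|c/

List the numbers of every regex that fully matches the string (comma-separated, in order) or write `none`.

1, 2

1 → match
2 → match
3 → no match
4 → no match
5 → no match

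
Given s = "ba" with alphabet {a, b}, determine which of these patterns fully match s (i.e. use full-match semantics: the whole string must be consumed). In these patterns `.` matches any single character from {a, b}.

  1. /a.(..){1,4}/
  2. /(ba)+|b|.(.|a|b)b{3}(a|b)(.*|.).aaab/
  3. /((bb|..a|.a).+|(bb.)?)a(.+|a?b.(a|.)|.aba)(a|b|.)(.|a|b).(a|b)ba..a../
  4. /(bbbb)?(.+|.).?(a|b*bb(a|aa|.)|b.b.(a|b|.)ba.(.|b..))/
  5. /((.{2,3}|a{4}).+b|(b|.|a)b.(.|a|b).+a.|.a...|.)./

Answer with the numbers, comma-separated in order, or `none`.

2, 4, 5

1 → no match — must start with "a"
2 → match
3 → no match
4 → match
5 → match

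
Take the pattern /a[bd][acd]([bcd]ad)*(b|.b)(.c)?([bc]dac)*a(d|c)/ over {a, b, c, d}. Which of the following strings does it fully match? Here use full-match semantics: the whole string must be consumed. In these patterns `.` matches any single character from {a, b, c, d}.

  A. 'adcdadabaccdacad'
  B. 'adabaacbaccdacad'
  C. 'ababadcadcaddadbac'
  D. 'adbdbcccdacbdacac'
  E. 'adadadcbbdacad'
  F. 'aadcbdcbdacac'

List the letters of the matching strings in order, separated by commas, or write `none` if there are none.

A → match
B → no match
C → match
D → no match
E → match
F → no match

A, C, E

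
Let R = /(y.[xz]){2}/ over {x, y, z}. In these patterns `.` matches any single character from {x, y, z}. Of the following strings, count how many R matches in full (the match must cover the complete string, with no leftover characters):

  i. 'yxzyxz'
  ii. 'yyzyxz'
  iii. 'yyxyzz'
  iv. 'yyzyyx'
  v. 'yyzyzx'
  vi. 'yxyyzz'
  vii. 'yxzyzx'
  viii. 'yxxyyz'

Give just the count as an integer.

i → match
ii → match
iii → match
iv → match
v → match
vi → no match
vii → match
viii → match
Total matched: 7

7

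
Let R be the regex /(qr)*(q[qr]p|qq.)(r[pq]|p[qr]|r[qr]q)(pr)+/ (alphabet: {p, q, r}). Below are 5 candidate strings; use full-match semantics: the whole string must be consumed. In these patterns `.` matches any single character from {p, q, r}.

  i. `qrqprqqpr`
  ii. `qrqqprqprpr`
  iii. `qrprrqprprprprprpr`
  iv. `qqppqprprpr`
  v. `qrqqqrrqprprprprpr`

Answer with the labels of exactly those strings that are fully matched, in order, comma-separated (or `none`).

ii, iii, iv, v

i → no match
ii → match
iii → match
iv → match
v → match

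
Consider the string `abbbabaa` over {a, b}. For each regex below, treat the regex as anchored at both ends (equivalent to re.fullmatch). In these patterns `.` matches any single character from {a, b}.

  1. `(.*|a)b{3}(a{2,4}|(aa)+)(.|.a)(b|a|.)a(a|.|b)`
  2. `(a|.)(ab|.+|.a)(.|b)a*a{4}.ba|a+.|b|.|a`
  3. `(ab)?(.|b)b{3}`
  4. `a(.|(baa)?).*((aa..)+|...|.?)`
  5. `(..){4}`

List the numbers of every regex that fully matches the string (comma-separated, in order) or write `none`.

4, 5

1 → no match
2 → no match
3 → no match — must end with `b`
4 → match
5 → match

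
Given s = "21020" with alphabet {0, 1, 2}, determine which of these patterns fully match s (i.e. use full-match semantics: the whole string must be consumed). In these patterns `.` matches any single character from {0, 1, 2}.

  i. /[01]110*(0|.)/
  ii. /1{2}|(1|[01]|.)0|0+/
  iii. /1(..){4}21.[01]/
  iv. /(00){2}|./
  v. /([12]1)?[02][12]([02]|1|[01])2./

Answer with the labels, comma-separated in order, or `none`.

v

i → no match
ii → no match
iii → no match — must start with "1"
iv → no match
v → match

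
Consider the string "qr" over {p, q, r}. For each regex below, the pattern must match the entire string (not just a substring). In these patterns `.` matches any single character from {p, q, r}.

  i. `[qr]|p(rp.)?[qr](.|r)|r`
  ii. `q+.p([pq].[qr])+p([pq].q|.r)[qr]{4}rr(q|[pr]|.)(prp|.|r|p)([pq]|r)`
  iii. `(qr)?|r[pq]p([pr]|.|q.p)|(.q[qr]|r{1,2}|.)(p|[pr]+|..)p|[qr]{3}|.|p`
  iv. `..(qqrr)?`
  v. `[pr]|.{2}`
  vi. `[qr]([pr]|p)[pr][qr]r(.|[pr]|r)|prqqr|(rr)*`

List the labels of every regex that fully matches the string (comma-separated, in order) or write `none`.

iii, iv, v

i → no match
ii → no match
iii → match
iv → match
v → match
vi → no match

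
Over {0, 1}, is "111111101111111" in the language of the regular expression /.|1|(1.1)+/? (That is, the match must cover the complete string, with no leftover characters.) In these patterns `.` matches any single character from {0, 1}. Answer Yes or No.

Yes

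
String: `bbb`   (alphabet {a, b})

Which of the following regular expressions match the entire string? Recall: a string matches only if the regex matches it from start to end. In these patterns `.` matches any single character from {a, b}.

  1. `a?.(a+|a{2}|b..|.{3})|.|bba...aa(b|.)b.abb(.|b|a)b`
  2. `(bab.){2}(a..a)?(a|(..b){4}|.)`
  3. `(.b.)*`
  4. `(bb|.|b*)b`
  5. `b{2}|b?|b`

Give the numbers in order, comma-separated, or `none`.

1 → no match
2 → no match — must start with `bab`
3 → match
4 → match
5 → no match

3, 4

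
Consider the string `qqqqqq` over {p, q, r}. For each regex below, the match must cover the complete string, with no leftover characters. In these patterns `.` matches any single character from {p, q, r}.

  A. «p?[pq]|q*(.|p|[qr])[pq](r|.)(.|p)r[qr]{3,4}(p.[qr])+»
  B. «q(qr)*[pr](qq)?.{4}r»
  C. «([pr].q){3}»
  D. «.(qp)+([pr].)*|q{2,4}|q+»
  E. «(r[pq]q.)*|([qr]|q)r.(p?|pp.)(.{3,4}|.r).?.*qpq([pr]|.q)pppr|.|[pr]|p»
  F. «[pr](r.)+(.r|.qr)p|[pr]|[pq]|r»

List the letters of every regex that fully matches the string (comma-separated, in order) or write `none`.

A → no match
B → no match — must end with `r`
C → no match
D → match
E → no match
F → no match

D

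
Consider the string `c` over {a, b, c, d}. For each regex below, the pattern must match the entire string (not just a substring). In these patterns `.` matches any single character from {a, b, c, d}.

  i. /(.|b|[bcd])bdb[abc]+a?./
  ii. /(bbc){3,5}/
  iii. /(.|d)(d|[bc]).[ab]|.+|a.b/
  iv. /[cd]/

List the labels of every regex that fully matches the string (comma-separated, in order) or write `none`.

i → no match
ii → no match — must start with `bbc`
iii → match
iv → match

iii, iv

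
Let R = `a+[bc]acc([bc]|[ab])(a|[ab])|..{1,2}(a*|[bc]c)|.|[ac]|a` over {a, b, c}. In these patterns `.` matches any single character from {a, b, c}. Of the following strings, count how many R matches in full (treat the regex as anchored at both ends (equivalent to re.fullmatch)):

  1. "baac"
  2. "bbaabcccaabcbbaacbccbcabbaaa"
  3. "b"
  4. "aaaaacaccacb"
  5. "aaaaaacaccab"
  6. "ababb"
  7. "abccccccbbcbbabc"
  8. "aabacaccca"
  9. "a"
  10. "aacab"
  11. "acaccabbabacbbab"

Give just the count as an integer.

1. "baac" → no match
2 → no match
3. "b" → match
4. "aaaaacaccacb" → no match
5. "aaaaaacaccab" → match
6. "ababb" → no match
7 → no match
8. "aabacaccca" → no match
9. "a" → match
10. "aacab" → no match
11 → no match
Total matched: 3

3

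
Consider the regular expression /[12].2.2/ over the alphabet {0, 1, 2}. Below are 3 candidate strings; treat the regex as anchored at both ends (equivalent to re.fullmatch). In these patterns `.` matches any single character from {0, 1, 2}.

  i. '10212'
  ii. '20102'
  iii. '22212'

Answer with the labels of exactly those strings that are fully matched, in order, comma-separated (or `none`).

i, iii

i → match
ii → no match
iii → match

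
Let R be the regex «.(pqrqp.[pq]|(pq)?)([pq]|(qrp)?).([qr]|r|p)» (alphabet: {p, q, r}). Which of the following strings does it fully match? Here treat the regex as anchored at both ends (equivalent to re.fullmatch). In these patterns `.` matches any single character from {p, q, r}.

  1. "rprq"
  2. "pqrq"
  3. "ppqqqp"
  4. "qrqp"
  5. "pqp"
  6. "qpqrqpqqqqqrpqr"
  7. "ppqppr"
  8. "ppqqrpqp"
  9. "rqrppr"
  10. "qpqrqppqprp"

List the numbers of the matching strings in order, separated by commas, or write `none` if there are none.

1. "rprq" → match
2. "pqrq" → match
3. "ppqqqp" → match
4. "qrqp" → no match
5. "pqp" → match
6 → no match
7. "ppqppr" → match
8. "ppqqrpqp" → match
9. "rqrppr" → match
10. "qpqrqppqprp" → match

1, 2, 3, 5, 7, 8, 9, 10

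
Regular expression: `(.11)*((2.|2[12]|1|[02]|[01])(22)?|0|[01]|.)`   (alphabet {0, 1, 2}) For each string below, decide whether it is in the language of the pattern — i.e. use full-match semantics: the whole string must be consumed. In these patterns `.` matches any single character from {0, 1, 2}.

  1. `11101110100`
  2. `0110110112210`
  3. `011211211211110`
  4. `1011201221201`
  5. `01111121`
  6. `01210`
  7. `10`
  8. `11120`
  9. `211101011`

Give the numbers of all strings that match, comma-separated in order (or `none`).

5, 8

1. `11101110100` → no match
2 → no match
3 → no match
4 → no match
5. `01111121` → match
6. `01210` → no match
7. `10` → no match
8. `11120` → match
9. `211101011` → no match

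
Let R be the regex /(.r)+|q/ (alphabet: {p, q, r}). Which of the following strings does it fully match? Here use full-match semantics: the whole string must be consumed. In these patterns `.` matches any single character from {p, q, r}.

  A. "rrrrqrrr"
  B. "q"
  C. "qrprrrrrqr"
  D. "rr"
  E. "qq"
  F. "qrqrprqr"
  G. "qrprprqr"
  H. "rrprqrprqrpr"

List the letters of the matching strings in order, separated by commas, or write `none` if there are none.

A, B, C, D, F, G, H

A → match
B → match
C → match
D → match
E → no match
F → match
G → match
H → match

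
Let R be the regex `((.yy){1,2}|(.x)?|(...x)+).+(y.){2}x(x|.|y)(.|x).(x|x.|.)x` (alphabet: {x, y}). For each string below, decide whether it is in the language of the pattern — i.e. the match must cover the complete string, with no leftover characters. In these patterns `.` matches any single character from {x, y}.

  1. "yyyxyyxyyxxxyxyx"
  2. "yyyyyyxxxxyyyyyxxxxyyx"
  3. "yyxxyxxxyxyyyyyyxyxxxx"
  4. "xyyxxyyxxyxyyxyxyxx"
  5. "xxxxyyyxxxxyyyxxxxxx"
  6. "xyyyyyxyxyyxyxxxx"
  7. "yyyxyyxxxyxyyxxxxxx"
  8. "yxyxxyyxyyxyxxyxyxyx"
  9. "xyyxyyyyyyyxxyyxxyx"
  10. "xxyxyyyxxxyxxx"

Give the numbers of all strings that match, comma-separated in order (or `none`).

1, 2, 3, 4, 6, 7, 8, 9, 10

1 → match
2 → match
3 → match
4 → match
5 → no match
6 → match
7 → match
8 → match
9 → match
10 → match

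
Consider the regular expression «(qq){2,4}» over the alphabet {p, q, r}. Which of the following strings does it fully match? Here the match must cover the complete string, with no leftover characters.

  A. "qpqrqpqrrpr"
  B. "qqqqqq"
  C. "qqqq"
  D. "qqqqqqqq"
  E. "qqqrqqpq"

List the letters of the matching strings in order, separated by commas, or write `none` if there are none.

B, C, D

A → no match — must start with "qq"
B → match
C → match
D → match
E → no match — must end with "qq"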